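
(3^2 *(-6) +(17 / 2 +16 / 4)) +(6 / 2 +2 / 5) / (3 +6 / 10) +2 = -347 / 9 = -38.56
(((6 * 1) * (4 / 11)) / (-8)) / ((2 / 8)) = -12 / 11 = -1.09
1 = 1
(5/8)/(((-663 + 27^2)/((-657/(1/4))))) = -1095/44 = -24.89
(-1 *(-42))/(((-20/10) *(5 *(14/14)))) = -21/5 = -4.20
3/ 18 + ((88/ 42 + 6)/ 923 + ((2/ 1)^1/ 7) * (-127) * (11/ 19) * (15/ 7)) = -77064349/ 1718626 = -44.84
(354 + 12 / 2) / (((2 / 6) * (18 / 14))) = 840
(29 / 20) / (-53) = -29 / 1060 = -0.03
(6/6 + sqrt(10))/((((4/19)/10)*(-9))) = -95*sqrt(10)/18 - 95/18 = -21.97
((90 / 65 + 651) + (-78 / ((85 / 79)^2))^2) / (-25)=-207.68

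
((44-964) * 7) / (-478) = 3220 / 239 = 13.47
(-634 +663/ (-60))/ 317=-12901/ 6340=-2.03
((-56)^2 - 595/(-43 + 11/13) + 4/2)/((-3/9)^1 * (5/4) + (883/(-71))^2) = 26122850157/1278355631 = 20.43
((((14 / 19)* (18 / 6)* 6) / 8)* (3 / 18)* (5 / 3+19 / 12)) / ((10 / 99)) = 8.89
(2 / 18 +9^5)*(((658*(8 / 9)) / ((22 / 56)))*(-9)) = -791215144.08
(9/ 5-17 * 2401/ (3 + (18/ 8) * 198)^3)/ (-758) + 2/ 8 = 1354698495781/ 5470745789340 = 0.25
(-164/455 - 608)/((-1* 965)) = 276804/439075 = 0.63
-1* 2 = -2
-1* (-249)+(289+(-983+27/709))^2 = 242207863930/502681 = 481832.14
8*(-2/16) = -1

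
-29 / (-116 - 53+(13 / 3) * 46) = -0.96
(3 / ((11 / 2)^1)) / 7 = 6 / 77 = 0.08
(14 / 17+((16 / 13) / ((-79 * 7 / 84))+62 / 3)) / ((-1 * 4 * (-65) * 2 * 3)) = 27895 / 2042703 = 0.01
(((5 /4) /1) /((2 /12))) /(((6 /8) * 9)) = 10 /9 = 1.11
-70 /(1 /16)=-1120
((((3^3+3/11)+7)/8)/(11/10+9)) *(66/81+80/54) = 58435/59994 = 0.97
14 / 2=7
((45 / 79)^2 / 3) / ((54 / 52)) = 650 / 6241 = 0.10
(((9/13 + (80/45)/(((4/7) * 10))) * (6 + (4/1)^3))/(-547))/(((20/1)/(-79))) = 324611/639990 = 0.51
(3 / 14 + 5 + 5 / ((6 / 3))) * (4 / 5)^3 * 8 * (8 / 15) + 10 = 117478 / 4375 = 26.85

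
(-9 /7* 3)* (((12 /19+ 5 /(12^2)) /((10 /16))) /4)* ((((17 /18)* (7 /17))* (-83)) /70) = 151309 /319200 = 0.47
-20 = -20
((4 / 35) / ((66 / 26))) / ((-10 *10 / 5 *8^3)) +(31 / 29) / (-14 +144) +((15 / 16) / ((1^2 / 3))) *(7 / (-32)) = -338324473 / 557356800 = -0.61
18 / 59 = 0.31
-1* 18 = -18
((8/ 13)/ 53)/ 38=4/ 13091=0.00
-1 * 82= -82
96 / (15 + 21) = 8 / 3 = 2.67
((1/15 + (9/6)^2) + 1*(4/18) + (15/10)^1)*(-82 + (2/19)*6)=-561971/1710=-328.64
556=556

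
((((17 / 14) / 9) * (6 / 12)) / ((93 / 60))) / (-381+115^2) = 85 / 25084332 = 0.00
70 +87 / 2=227 / 2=113.50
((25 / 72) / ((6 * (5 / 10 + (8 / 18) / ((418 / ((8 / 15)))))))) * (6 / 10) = 15675 / 225976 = 0.07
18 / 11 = 1.64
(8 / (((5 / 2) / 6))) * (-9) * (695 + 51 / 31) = -18658944 / 155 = -120380.28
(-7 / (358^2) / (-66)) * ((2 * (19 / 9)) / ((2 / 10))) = 665 / 38064708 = 0.00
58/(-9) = -58/9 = -6.44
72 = 72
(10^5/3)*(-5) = -500000/3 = -166666.67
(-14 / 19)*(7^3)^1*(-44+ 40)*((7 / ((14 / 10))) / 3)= 96040 / 57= 1684.91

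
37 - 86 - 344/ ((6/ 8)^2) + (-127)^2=139216/ 9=15468.44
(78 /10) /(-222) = -13 /370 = -0.04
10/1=10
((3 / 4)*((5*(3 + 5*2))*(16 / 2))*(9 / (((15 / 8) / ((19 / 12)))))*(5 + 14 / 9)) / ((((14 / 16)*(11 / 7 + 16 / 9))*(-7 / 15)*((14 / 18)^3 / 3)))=-45894457440 / 506611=-90591.12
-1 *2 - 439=-441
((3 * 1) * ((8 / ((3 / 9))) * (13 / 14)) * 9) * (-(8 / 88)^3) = -4212 / 9317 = -0.45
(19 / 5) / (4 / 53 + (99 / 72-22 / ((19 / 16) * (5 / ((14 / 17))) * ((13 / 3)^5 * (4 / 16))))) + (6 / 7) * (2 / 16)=28152077243375 / 10268902647948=2.74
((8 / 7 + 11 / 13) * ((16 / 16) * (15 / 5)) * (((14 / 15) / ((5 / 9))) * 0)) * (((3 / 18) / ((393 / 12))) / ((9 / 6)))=0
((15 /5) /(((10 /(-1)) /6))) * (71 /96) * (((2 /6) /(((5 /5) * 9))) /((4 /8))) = -71 /720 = -0.10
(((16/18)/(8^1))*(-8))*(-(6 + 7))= 104/9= 11.56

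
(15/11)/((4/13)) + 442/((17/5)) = 5915/44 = 134.43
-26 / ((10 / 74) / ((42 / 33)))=-13468 / 55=-244.87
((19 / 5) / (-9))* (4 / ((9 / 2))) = -152 / 405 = -0.38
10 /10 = 1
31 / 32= 0.97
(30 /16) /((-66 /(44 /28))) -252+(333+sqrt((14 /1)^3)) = 14 * sqrt(14)+9067 /112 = 133.34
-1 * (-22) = 22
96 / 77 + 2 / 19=1978 / 1463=1.35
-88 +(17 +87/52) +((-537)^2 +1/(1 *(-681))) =10209267971/35412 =288299.67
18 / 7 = 2.57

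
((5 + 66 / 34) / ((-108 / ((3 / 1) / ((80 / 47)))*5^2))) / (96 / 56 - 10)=19411 / 35496000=0.00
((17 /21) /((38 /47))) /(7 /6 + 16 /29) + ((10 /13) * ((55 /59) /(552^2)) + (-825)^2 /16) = 661133293157861 /15541579872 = 42539.65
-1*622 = -622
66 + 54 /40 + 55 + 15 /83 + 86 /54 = 5563207 /44820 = 124.12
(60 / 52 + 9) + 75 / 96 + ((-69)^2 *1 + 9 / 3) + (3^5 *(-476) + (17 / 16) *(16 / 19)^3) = -110892.43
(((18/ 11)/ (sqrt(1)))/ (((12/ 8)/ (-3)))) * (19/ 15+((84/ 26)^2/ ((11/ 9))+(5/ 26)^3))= -85381707/ 2658370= -32.12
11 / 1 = 11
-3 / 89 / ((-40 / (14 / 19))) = 21 / 33820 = 0.00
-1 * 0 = 0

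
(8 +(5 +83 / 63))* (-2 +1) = -902 / 63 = -14.32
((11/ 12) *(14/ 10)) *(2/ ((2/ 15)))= 77/ 4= 19.25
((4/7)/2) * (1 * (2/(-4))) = -1/7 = -0.14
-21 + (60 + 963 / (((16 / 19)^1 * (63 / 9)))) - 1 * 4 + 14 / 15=334823 / 1680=199.30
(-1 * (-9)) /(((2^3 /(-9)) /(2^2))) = -81 /2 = -40.50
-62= -62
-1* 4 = -4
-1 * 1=-1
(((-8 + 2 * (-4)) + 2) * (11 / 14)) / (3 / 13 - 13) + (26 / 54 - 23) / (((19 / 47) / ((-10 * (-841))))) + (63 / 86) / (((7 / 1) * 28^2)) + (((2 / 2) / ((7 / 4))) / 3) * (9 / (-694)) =-24562078594959485 / 52430722848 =-468467.29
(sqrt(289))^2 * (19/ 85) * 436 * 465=13097004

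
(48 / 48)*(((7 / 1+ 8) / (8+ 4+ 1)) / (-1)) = -15 / 13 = -1.15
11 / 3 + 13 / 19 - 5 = -37 / 57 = -0.65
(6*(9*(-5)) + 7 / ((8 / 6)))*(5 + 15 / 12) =-1654.69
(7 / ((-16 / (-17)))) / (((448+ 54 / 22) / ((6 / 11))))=357 / 39640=0.01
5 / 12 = 0.42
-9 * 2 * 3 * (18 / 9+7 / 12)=-279 / 2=-139.50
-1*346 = -346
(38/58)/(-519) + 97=1459928/15051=97.00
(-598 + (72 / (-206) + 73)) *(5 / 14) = -187.62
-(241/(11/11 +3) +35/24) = -1481/24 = -61.71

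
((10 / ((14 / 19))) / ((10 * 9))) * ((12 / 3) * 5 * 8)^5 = 15811860317.46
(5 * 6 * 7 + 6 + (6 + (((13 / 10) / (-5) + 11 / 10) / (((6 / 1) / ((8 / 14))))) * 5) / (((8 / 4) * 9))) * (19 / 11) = 184984 / 495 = 373.71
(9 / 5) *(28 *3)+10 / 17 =12902 / 85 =151.79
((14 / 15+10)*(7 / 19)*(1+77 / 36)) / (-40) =-32431 / 102600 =-0.32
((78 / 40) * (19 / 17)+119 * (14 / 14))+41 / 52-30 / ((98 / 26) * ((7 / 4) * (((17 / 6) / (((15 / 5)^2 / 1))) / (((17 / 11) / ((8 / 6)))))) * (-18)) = 122.90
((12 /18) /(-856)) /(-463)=1 /594492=0.00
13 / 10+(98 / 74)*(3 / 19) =10609 / 7030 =1.51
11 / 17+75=75.65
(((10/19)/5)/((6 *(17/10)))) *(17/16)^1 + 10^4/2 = 2280005/456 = 5000.01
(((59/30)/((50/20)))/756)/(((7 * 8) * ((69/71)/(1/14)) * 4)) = 4189/12268972800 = 0.00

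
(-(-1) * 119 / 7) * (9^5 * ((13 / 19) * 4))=52199316 / 19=2747332.42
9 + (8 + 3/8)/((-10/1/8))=23/10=2.30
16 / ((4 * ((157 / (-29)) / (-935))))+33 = 113641 / 157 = 723.83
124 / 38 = 62 / 19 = 3.26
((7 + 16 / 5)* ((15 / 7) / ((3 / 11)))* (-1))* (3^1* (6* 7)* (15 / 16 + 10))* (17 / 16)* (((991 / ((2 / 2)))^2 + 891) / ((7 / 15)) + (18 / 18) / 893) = -28253884537021275 / 114304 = -247181940588.44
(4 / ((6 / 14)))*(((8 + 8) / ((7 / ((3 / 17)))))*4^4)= 963.76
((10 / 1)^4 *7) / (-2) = -35000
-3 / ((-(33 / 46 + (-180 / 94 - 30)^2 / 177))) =5995226 / 12933641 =0.46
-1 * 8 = -8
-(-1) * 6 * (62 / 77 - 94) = -43056 / 77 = -559.17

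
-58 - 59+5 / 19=-2218 / 19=-116.74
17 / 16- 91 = -1439 / 16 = -89.94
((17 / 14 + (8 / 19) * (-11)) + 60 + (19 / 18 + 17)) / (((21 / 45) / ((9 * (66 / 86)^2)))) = 1459401570 / 1721419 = 847.79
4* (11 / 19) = 44 / 19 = 2.32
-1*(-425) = 425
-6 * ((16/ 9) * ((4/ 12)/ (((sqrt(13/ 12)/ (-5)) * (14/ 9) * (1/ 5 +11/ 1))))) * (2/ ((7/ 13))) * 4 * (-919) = -735200 * sqrt(39)/ 343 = -13385.78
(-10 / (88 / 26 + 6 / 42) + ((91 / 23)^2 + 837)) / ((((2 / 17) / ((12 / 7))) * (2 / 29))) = 71143323392 / 396221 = 179554.65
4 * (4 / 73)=16 / 73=0.22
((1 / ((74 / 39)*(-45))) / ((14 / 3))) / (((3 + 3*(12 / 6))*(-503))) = 13 / 23449860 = 0.00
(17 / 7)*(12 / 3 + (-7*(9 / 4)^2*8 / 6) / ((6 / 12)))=-3077 / 14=-219.79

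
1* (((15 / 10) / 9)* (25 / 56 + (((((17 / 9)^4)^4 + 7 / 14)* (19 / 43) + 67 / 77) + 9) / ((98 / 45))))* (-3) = -1425184016432022979462315 / 534457142078460145776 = -2666.60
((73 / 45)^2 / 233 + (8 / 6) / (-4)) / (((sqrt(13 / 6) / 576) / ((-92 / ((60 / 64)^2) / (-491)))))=-229032460288 * sqrt(78) / 75291474375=-26.87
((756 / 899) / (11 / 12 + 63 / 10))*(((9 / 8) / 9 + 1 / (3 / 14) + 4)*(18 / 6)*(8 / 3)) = 3190320 / 389267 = 8.20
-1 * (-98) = 98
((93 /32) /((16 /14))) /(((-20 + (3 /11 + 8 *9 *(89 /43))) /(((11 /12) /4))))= 1129051 /250499072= 0.00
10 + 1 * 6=16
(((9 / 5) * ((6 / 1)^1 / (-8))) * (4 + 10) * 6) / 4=-567 / 20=-28.35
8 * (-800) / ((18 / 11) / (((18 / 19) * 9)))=-633600 / 19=-33347.37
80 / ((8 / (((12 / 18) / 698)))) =10 / 1047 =0.01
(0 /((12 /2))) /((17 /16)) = 0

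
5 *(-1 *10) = -50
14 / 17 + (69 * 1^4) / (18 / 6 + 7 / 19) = 23183 / 1088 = 21.31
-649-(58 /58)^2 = -650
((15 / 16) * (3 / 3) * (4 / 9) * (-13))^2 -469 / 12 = -1403 / 144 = -9.74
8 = 8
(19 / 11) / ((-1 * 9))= -19 / 99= -0.19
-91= -91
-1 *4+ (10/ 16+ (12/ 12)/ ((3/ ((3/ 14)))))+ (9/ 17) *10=1895/ 952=1.99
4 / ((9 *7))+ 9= 9.06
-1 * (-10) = 10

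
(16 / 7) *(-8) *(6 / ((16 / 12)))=-576 / 7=-82.29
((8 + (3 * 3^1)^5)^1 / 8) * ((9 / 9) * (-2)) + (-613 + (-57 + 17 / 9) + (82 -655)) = -576193 / 36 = -16005.36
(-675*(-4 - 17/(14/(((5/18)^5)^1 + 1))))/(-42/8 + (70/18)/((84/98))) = -3449789725/698544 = -4938.54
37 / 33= 1.12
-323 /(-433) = 323 /433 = 0.75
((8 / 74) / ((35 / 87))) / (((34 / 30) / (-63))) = -9396 / 629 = -14.94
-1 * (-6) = 6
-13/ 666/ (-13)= 0.00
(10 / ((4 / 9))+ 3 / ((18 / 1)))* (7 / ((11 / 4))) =1904 / 33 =57.70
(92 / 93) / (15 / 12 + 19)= 368 / 7533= 0.05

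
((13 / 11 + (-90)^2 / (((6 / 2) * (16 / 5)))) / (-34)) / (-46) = 37177 / 68816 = 0.54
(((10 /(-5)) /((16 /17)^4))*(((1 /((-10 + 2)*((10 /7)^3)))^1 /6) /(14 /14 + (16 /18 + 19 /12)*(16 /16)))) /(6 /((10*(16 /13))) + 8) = 12277587 /19865600000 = 0.00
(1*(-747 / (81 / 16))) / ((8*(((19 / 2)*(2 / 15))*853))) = -830 / 48621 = -0.02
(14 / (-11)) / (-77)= 2 / 121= 0.02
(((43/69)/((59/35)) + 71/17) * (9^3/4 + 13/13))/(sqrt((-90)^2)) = 115310429/12457260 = 9.26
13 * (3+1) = 52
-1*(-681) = 681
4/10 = 2/5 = 0.40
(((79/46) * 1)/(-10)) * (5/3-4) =553/1380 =0.40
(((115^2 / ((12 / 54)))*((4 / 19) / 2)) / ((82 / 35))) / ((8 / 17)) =70819875 / 12464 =5681.95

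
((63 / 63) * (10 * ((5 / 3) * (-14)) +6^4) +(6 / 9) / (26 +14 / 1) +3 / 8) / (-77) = -11597 / 840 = -13.81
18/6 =3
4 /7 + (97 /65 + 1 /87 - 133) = -5182657 /39585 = -130.92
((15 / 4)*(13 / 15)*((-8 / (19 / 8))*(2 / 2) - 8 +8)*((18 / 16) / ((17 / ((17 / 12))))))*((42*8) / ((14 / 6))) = -2808 / 19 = -147.79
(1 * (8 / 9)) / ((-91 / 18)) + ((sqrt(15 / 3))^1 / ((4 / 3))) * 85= -16 / 91 + 255 * sqrt(5) / 4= 142.37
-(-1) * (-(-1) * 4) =4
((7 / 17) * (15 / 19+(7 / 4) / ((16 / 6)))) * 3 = 18459 / 10336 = 1.79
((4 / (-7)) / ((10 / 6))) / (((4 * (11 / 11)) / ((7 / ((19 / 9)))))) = -27 / 95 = -0.28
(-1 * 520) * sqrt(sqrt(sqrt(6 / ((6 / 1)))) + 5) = -520 * sqrt(6) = -1273.73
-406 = -406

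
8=8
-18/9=-2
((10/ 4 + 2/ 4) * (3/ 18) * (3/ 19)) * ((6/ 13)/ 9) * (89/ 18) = 0.02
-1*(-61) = 61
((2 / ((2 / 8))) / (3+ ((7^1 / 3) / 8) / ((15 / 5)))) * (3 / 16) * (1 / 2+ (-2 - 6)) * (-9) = 7290 / 223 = 32.69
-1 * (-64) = 64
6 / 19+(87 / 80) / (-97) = 44907 / 147440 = 0.30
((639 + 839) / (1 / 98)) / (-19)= -7623.37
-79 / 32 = -2.47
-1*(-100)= 100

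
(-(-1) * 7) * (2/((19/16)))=224/19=11.79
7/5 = 1.40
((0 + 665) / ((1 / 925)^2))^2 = 323750331337890625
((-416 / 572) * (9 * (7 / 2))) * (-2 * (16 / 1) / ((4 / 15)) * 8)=241920 / 11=21992.73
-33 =-33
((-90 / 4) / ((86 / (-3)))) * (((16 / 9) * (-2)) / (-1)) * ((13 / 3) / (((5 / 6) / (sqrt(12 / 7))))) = 1248 * sqrt(21) / 301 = 19.00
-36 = -36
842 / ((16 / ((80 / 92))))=2105 / 46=45.76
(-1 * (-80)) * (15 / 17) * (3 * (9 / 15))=2160 / 17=127.06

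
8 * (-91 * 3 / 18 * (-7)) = 2548 / 3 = 849.33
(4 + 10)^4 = 38416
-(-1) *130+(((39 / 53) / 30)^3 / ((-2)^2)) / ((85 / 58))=3290181763713 / 25309090000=130.00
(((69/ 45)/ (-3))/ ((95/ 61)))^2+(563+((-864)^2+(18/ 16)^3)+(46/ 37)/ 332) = 21467319018014337343/ 28735715520000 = 747060.54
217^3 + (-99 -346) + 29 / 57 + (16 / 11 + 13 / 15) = 32033025052 / 3135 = 10217870.83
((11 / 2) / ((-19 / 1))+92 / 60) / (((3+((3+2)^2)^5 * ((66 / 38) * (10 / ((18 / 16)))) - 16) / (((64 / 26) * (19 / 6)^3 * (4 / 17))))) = 38904248 / 256394509142265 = 0.00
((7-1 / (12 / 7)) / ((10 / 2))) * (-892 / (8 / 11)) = -188881 / 120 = -1574.01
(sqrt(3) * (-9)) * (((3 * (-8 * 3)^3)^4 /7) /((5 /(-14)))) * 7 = 372726665932393414656 * sqrt(3) /5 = 129116304546131431647.51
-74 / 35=-2.11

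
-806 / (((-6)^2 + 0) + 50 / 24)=-9672 / 457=-21.16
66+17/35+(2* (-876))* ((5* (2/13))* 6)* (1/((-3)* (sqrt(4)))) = 643451/455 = 1414.18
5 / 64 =0.08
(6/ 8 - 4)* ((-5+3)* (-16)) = -104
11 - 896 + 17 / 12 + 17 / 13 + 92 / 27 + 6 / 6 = -1232527 / 1404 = -877.87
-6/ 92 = -0.07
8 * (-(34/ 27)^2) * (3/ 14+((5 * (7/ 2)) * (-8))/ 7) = 1280848/ 5103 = 251.00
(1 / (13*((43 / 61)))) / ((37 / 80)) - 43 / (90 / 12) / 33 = 636862 / 10238085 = 0.06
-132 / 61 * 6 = -792 / 61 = -12.98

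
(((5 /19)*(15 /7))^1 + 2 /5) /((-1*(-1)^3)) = 641 /665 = 0.96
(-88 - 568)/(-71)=656/71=9.24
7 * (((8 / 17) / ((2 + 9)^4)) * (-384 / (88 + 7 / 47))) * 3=-1010688 / 343726757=-0.00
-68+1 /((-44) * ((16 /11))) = -4353 /64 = -68.02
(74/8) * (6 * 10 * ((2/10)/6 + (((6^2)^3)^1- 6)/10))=2589093.50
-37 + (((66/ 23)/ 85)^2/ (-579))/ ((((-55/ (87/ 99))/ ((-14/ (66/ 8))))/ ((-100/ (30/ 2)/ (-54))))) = -72954404256317/ 1971740655225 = -37.00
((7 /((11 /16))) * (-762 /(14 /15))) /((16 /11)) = -5715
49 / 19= 2.58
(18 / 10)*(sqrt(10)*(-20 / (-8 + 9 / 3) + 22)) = 234*sqrt(10) / 5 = 147.99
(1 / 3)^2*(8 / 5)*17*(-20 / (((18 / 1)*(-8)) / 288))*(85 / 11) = 92480 / 99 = 934.14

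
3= 3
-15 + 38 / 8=-41 / 4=-10.25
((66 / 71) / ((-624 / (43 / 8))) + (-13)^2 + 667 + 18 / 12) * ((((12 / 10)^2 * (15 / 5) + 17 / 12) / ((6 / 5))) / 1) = 4003.68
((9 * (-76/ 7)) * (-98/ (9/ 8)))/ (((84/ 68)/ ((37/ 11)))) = 764864/ 33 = 23177.70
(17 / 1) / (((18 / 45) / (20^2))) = 17000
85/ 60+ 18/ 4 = 5.92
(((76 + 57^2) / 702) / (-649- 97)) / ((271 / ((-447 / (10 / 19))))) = 1882615 / 94613688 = 0.02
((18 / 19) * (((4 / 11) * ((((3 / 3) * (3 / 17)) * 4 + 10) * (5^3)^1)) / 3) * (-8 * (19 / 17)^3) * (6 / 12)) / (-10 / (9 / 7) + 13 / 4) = 28383264000 / 149753153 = 189.53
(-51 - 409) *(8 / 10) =-368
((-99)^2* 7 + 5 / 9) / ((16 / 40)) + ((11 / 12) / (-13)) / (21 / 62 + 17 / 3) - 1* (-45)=44843023081 / 261378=171563.88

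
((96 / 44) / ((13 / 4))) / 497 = 96 / 71071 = 0.00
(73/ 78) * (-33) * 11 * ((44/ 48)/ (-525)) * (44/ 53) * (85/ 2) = 18169481/ 868140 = 20.93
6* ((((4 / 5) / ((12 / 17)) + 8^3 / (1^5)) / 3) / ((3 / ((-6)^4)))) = 2216736 / 5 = 443347.20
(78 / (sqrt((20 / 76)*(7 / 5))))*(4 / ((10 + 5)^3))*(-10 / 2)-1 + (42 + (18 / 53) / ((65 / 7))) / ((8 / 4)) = 68963 / 3445-104*sqrt(133) / 1575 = 19.26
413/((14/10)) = 295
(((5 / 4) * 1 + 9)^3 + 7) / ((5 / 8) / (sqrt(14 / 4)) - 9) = -4370247 / 36238 - 346845 * sqrt(14) / 289904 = -125.08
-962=-962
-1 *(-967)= 967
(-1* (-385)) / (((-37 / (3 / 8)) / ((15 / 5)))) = -3465 / 296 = -11.71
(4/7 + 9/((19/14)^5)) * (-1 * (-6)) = 262723848/17332693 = 15.16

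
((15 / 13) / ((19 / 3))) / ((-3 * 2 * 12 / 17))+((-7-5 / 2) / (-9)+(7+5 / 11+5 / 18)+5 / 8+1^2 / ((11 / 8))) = 329207 / 32604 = 10.10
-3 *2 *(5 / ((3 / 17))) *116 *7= -138040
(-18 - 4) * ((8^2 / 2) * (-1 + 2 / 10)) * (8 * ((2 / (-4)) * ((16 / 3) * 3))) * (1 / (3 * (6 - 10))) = 45056 / 15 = 3003.73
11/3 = 3.67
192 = 192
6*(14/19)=4.42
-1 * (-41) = 41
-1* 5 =-5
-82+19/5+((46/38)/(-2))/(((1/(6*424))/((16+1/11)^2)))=-4583705029/11495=-398756.42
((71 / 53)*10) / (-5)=-142 / 53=-2.68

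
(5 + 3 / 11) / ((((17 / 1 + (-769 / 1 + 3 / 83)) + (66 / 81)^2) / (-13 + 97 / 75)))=1027086156 / 12501198875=0.08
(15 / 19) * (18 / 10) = 27 / 19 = 1.42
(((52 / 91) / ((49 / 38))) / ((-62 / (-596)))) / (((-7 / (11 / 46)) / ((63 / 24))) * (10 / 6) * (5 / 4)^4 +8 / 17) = -1219730688 / 12857455499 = -0.09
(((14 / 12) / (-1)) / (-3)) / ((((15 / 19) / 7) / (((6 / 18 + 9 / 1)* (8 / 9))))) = 104272 / 3645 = 28.61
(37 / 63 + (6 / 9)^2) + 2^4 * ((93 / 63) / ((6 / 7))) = 1801 / 63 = 28.59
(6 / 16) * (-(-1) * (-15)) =-45 / 8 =-5.62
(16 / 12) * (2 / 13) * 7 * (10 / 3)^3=56000 / 1053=53.18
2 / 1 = 2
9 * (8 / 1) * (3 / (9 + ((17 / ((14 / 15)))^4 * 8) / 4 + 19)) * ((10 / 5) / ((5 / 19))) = 157659264 / 21143942245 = 0.01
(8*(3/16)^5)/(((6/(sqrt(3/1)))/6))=243*sqrt(3)/131072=0.00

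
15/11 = 1.36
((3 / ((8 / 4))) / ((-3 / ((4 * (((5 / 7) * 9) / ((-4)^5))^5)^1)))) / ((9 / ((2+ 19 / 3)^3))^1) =11865234375 / 9461499867151990784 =0.00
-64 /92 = -16 /23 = -0.70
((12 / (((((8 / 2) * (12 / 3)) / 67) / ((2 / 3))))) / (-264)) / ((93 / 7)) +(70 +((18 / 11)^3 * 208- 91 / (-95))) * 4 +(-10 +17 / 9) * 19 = 710315514367 / 188150160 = 3775.26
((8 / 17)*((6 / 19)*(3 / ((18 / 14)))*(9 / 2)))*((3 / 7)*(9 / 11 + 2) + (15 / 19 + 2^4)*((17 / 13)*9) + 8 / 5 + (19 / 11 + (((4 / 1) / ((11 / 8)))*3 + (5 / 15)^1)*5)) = 154014864 / 398905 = 386.09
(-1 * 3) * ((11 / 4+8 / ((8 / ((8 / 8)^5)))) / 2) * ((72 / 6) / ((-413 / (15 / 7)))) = 0.35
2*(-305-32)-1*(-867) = 193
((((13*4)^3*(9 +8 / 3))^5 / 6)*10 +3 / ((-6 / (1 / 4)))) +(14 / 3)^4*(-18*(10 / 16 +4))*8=115465002048701217291445991629875239 / 5832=19798525728515297889479770000000.00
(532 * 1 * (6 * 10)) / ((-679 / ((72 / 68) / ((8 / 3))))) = -30780 / 1649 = -18.67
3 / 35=0.09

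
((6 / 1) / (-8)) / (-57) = 0.01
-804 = -804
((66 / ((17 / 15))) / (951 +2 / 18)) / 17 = 891 / 247384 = 0.00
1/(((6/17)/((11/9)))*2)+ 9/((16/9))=2935/432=6.79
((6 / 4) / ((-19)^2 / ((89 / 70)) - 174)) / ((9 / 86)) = 0.13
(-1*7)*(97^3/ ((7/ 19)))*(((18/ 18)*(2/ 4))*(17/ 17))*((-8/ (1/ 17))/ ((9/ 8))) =9433388128/ 9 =1048154236.44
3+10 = 13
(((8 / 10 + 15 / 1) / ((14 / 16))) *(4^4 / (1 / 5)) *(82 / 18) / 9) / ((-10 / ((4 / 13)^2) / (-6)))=106135552 / 159705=664.57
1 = 1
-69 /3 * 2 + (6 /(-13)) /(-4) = -1193 /26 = -45.88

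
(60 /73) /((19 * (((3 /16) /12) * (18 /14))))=8960 /4161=2.15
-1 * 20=-20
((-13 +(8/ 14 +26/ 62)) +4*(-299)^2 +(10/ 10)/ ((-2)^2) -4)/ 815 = 438.76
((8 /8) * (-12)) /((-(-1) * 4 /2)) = -6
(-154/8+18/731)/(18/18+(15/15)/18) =-505935/27778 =-18.21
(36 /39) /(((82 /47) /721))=203322 /533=381.47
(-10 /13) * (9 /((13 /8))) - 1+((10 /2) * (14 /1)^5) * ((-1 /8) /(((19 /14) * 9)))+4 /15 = -27525.23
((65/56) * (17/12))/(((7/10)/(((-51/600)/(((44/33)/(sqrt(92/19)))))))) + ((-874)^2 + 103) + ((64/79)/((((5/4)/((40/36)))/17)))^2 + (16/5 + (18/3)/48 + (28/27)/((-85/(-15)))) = 262673773511261/343754280 -3757 * sqrt(437)/238336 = 764132.04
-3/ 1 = -3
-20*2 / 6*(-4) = 80 / 3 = 26.67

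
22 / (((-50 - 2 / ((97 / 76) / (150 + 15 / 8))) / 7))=-14938 / 27935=-0.53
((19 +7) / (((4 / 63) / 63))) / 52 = 3969 / 8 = 496.12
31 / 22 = 1.41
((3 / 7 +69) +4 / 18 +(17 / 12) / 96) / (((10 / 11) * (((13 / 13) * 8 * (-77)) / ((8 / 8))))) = -187261 / 1505280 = -0.12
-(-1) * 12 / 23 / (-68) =-3 / 391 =-0.01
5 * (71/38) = 355/38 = 9.34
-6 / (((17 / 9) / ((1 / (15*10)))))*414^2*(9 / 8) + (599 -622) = -3490319 / 850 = -4106.26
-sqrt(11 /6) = -1.35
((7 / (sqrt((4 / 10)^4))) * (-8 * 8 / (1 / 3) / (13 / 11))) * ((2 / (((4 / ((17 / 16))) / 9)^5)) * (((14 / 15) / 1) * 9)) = -2033566753510215 / 218103808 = -9323848.00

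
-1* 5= -5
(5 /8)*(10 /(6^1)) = 25 /24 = 1.04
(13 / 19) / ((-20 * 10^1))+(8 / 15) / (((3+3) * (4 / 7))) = 5203 / 34200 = 0.15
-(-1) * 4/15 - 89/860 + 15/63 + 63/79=1710293/1426740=1.20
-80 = -80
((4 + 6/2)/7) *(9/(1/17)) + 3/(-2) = 303/2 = 151.50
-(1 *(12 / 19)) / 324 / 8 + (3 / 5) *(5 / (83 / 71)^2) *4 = 248252279 / 28272456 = 8.78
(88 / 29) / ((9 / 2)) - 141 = -36625 / 261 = -140.33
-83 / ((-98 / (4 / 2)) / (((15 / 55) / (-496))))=-249 / 267344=-0.00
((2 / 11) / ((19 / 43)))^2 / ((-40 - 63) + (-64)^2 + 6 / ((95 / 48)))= 0.00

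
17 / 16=1.06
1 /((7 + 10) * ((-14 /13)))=-13 /238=-0.05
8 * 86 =688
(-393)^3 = -60698457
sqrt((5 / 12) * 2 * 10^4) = 50 * sqrt(30) / 3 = 91.29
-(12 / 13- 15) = 183 / 13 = 14.08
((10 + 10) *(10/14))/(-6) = -50/21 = -2.38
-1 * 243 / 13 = -243 / 13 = -18.69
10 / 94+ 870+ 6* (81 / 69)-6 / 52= 24649931 / 28106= 877.03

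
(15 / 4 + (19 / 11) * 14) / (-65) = -1229 / 2860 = -0.43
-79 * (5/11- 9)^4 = -421277.02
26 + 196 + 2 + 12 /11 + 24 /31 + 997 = 416997 /341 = 1222.87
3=3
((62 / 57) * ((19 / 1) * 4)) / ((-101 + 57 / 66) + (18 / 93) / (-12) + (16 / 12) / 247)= -5222074 / 6326317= -0.83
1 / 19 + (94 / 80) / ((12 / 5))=989 / 1824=0.54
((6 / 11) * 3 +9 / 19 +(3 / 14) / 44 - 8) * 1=-68879 / 11704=-5.89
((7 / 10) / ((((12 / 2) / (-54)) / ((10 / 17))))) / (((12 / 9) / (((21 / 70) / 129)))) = -189 / 29240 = -0.01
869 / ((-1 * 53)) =-869 / 53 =-16.40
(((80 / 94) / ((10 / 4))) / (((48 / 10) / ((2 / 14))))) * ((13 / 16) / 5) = 13 / 7896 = 0.00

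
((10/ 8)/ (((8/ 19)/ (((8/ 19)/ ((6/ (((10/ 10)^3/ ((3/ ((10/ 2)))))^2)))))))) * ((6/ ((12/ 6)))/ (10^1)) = 0.17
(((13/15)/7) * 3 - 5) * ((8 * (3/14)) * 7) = -1944/35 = -55.54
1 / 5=0.20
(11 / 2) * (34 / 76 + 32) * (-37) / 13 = -501831 / 988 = -507.93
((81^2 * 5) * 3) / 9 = 10935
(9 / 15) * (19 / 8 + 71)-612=-22719 / 40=-567.98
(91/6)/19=91/114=0.80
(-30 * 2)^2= 3600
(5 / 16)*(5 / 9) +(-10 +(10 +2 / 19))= 763 / 2736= 0.28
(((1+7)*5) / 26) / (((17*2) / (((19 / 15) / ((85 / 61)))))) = 0.04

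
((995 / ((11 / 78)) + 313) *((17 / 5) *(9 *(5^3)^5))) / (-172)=-75690362548828125 / 1892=-40005477034264.34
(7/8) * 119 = 833/8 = 104.12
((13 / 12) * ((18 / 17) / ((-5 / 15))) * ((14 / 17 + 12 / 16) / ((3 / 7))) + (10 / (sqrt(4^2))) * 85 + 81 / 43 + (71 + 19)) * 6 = 87013617 / 49708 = 1750.50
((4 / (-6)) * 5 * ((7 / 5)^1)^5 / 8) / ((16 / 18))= -50421 / 20000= -2.52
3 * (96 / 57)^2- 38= -10646 / 361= -29.49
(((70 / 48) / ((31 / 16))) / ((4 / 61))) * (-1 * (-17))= 36295 / 186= 195.13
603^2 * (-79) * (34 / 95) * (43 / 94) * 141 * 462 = -29103305811426 / 95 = -306350587488.69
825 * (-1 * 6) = -4950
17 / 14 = 1.21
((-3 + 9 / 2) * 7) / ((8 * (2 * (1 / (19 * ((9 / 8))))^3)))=105004431 / 16384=6408.96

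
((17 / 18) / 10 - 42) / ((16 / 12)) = -7543 / 240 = -31.43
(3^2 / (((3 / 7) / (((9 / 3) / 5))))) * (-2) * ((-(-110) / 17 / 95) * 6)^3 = -289795968 / 168491335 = -1.72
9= 9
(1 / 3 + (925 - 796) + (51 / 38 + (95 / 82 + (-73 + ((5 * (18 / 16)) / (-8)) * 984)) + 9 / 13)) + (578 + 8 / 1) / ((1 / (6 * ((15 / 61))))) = 3443194969 / 14825928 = 232.24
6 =6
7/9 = 0.78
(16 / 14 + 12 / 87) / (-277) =-260 / 56231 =-0.00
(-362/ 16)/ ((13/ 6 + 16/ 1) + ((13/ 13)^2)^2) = -543/ 460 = -1.18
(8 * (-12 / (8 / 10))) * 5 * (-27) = 16200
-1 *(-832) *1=832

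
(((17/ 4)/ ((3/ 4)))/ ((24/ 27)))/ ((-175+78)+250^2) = 17/ 166408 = 0.00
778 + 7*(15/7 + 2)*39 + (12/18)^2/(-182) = 1563469/819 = 1909.00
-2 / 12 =-1 / 6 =-0.17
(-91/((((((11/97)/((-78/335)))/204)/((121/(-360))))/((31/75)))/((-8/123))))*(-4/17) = -81.04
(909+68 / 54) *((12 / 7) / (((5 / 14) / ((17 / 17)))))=196616 / 45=4369.24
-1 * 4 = -4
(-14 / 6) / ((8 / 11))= -77 / 24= -3.21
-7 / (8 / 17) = -14.88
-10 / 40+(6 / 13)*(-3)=-85 / 52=-1.63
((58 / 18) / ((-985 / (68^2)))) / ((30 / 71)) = -35.80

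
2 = 2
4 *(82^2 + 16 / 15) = 403504 / 15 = 26900.27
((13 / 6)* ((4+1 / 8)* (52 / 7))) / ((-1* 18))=-1859 / 504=-3.69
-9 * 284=-2556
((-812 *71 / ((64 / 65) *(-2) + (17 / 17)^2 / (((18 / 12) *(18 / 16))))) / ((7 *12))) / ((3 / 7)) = 2810535 / 2416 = 1163.30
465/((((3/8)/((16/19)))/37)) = 734080/19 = 38635.79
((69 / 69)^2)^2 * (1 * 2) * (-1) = -2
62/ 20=31/ 10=3.10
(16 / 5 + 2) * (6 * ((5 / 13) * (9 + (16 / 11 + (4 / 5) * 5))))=1908 / 11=173.45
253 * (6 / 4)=759 / 2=379.50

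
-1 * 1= -1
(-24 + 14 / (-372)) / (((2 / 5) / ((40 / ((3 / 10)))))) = -2235500 / 279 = -8012.54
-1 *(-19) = 19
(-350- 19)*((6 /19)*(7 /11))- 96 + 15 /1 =-32427 /209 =-155.15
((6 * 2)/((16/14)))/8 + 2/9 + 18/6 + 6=1517/144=10.53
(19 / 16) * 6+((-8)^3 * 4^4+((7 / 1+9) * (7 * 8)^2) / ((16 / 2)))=-998343 / 8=-124792.88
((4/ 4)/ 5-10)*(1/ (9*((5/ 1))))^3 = -49/ 455625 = -0.00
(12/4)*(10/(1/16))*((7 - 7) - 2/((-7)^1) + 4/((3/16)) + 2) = 79360/7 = 11337.14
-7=-7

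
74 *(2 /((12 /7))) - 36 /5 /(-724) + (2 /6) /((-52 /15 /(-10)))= 6162847 /70590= 87.30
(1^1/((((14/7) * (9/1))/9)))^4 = 1/16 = 0.06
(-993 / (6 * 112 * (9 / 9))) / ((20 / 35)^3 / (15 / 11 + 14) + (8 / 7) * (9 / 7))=-1.00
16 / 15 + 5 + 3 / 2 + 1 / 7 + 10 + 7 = 5189 / 210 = 24.71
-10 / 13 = -0.77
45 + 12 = 57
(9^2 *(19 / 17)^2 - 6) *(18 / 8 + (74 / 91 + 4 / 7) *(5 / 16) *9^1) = 17576973 / 30056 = 584.81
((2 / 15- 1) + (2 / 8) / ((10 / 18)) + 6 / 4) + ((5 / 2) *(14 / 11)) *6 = 2663 / 132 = 20.17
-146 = -146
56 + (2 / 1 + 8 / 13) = 762 / 13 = 58.62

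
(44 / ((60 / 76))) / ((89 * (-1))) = -836 / 1335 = -0.63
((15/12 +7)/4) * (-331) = -10923/16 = -682.69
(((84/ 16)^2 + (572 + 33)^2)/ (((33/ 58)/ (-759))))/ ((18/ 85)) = -332053600495/ 144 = -2305927781.22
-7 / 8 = -0.88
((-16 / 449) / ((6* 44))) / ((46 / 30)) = -10 / 113597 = -0.00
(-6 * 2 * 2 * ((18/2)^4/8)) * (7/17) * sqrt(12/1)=-275562 * sqrt(3)/17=-28075.73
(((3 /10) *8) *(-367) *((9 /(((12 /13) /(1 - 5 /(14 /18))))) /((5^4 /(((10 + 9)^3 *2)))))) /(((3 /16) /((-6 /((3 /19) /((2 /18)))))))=-1512123946112 /65625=-23041888.70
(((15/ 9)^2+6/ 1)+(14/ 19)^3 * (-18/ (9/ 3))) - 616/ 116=1910291/ 1790199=1.07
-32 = -32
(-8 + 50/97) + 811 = 803.52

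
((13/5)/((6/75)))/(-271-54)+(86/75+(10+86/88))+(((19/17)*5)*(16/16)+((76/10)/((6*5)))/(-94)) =9286183/527340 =17.61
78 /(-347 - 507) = -39 /427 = -0.09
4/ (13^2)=4/ 169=0.02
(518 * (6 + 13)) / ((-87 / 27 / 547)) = -48452166 / 29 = -1670764.34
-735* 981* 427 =-307881945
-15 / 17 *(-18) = 270 / 17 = 15.88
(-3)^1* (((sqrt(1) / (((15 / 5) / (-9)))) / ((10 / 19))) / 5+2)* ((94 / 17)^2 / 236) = -284961 / 852550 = -0.33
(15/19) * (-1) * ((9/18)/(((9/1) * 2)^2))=-5/4104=-0.00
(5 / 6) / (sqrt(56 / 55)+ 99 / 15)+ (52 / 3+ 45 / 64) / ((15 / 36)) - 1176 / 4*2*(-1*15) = 8295449037 / 935920 - 25*sqrt(770) / 35097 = 8863.40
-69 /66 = -23 /22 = -1.05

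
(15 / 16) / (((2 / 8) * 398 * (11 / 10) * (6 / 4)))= 25 / 4378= 0.01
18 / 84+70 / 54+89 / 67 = 71899 / 25326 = 2.84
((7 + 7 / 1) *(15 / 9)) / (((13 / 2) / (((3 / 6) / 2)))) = 35 / 39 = 0.90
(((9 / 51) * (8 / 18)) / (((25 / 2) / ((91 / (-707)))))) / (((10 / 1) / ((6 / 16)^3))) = -117 / 27472000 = -0.00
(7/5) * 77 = 539/5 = 107.80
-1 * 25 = -25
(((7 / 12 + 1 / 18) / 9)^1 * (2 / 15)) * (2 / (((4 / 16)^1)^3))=1472 / 1215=1.21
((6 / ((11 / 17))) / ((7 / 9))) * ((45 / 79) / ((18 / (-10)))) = -22950 / 6083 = -3.77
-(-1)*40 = 40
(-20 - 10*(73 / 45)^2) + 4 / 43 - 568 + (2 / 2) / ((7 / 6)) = -74772368 / 121905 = -613.37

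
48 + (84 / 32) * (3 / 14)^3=150609 / 3136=48.03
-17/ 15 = -1.13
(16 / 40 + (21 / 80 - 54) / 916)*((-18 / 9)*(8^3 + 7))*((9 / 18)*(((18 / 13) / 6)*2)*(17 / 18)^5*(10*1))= -614.38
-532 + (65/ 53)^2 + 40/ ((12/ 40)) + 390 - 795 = -802.16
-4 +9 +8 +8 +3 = 24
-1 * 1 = -1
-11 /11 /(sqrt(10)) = -sqrt(10) /10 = -0.32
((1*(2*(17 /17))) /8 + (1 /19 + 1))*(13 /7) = 1287 /532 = 2.42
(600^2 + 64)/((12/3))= 90016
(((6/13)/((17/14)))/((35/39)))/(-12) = -3/85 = -0.04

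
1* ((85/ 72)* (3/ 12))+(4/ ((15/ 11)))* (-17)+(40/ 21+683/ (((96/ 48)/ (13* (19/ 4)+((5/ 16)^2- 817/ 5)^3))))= -392972601116538529207/ 264241152000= -1487174114.03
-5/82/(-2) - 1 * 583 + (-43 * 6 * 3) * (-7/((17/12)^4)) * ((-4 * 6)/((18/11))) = -278218734903/13697444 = -20311.73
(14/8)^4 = 9.38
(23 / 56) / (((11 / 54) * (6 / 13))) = 2691 / 616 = 4.37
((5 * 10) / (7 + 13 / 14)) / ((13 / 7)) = 4900 / 1443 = 3.40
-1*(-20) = 20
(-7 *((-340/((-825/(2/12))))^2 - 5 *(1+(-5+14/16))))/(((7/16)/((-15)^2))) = -61274746/1089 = -56266.98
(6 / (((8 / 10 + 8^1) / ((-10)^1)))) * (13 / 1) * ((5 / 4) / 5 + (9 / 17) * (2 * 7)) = -507975 / 748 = -679.11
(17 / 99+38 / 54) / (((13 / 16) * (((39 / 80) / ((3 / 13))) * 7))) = 25600 / 351351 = 0.07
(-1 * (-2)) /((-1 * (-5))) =0.40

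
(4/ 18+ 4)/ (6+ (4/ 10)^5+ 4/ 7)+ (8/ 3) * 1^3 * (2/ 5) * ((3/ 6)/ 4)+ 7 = 25185952/ 3239415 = 7.77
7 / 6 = 1.17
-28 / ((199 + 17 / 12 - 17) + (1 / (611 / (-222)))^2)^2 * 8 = -4495472562986496 / 676129480678523041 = -0.01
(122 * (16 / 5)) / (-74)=-976 / 185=-5.28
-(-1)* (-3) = -3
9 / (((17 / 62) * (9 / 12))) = 43.76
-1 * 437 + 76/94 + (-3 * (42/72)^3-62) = -13503161/27072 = -498.79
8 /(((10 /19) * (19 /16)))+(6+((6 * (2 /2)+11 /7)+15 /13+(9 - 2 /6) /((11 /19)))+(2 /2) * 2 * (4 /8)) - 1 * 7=547972 /15015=36.49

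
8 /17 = 0.47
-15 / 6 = -5 / 2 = -2.50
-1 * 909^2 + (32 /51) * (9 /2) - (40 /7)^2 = -688316921 /833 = -826310.83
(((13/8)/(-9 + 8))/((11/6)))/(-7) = 39/308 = 0.13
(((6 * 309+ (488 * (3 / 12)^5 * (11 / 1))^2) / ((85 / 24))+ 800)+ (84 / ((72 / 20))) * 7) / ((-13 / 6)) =-689.80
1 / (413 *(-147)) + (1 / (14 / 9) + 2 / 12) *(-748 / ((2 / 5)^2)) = -229762226 / 60711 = -3784.52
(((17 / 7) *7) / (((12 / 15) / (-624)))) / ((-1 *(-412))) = -3315 / 103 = -32.18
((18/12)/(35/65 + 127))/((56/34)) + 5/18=238087/835632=0.28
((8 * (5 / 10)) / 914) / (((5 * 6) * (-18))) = -1 / 123390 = -0.00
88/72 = 11/9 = 1.22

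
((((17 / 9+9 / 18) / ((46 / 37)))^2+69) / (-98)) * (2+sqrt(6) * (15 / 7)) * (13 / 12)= -66109745 * sqrt(6) / 38392704- 13221949 / 8227008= -5.83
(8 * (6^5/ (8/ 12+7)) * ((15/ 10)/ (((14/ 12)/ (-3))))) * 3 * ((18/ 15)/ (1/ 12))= -1088391168/ 805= -1352038.72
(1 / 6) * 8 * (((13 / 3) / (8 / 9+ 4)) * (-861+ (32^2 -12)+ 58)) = 247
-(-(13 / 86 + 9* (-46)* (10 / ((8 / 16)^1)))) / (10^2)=-712067 / 8600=-82.80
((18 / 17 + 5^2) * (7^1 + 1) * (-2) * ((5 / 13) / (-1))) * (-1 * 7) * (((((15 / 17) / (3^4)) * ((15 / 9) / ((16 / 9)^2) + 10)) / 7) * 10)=-149235625 / 811512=-183.90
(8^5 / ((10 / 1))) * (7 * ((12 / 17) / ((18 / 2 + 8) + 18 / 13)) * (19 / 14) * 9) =218529792 / 20315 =10757.07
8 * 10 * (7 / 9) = 560 / 9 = 62.22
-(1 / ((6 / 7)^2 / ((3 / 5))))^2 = -0.67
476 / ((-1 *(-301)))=68 / 43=1.58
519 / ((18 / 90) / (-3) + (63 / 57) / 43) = -6360345 / 502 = -12670.01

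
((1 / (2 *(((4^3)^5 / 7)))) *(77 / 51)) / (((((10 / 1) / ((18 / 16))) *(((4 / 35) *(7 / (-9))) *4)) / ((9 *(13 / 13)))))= -130977 / 9345848836096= -0.00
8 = 8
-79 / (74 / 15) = -1185 / 74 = -16.01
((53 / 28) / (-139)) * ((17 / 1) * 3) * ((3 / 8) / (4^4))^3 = -0.00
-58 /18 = -29 /9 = -3.22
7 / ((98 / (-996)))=-498 / 7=-71.14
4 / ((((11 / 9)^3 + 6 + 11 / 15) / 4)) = 29160 / 15599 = 1.87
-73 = -73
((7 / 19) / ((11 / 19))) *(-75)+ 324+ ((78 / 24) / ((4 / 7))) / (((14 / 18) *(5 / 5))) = 49911 / 176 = 283.59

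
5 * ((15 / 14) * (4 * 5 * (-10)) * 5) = -37500 / 7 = -5357.14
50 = 50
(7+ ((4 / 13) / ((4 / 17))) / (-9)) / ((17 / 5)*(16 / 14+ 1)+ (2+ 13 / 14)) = 11228 / 16731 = 0.67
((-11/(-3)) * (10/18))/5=11/27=0.41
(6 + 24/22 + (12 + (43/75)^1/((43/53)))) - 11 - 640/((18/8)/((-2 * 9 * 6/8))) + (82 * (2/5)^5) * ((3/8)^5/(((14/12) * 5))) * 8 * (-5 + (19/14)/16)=99575004922963/25872000000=3848.76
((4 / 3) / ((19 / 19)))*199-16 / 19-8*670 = -290444 / 57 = -5095.51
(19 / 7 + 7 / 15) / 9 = 334 / 945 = 0.35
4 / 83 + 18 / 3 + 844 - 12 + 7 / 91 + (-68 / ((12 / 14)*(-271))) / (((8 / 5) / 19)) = 841.60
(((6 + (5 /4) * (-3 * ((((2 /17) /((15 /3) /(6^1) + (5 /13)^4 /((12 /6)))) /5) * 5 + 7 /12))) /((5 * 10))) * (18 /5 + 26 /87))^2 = 29428285033908049 /447150161075765625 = 0.07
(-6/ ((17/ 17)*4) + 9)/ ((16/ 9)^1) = 135/ 32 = 4.22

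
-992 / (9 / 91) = -90272 / 9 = -10030.22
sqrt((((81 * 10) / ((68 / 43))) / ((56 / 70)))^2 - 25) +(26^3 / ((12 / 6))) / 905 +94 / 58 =297387 / 26245 +5 * sqrt(303263729) / 136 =651.57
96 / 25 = 3.84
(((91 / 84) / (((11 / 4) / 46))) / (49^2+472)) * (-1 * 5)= -230 / 7293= -0.03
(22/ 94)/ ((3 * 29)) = 11/ 4089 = 0.00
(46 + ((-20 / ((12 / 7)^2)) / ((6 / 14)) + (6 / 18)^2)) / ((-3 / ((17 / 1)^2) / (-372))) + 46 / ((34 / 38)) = 497292893 / 459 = 1083426.78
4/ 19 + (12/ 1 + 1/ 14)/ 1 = 3267/ 266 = 12.28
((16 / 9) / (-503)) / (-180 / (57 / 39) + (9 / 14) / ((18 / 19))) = 8512 / 294974793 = 0.00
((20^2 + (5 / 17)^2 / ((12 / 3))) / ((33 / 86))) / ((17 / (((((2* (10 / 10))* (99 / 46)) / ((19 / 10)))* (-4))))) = -1193056500 / 2146981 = -555.69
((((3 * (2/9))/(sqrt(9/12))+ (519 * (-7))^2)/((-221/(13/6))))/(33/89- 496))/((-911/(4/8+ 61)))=-48162016161/2732588228- 3649 * sqrt(3)/6148323513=-17.63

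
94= 94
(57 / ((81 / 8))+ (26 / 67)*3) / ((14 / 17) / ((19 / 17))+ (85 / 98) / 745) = 3409713020 / 370394559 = 9.21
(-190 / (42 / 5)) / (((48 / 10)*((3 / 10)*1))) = -11875 / 756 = -15.71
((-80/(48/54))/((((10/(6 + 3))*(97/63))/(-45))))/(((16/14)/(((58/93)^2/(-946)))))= -150206805/176366564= -0.85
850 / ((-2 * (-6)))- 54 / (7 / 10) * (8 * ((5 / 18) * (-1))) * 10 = 74975 / 42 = 1785.12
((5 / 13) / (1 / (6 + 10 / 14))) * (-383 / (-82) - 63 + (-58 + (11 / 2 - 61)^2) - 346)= 100894665 / 14924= 6760.56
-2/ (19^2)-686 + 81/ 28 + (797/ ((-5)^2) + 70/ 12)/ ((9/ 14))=-4260542833/ 6822900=-624.45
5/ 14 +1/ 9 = 59/ 126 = 0.47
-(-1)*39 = 39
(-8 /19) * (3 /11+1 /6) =-116 /627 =-0.19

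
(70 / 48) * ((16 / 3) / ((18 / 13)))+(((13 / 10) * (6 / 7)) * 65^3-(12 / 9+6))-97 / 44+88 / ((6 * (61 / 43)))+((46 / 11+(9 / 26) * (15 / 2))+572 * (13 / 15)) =7580140367732 / 24729705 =306519.64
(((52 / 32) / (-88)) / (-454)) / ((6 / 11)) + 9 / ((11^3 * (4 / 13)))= 5116631 / 232041216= 0.02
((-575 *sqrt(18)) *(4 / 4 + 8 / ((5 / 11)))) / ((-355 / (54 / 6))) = 57753 *sqrt(2) / 71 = 1150.35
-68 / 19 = -3.58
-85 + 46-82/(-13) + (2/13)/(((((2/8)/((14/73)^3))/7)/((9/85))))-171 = -87558563384/429863785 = -203.69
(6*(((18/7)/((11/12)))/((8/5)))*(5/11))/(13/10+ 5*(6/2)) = 40500/138061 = 0.29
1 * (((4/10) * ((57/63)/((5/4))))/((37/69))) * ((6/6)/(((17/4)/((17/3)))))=13984/19425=0.72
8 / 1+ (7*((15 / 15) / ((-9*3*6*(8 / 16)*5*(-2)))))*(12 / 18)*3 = 3247 / 405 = 8.02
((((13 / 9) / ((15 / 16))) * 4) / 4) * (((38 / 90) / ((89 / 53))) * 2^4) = 3351296 / 540675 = 6.20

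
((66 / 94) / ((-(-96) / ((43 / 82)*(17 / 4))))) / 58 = 8041 / 28612096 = 0.00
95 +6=101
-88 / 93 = -0.95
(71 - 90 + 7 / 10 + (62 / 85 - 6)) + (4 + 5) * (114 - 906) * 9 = -10909847 / 170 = -64175.57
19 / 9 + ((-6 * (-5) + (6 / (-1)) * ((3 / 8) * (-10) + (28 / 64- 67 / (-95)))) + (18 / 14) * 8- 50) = 384967 / 47880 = 8.04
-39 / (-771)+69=17746 / 257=69.05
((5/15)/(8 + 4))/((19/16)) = 4/171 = 0.02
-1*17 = -17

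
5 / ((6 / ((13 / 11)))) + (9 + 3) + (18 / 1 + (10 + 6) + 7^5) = 1112363 / 66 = 16853.98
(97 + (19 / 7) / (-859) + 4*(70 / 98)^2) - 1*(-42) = 5936416 / 42091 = 141.04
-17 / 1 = -17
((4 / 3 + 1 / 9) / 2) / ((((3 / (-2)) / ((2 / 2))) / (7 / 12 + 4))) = -715 / 324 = -2.21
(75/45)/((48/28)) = 35/36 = 0.97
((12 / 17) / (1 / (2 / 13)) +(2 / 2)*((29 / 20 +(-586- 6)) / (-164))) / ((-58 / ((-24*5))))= 8066853 / 1051076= 7.67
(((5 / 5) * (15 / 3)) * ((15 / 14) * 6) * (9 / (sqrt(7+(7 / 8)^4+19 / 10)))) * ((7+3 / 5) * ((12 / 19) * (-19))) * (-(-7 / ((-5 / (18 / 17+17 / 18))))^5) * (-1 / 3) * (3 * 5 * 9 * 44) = -2779846355450977026368 * sqrt(971385) / 930978759562875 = -2942908210.15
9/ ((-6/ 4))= -6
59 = 59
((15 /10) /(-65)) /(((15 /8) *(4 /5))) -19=-1236 /65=-19.02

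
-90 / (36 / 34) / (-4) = 85 / 4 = 21.25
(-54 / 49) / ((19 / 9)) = -486 / 931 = -0.52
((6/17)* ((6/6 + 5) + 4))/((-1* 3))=-20/17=-1.18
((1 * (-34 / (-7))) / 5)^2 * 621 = 717876 / 1225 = 586.02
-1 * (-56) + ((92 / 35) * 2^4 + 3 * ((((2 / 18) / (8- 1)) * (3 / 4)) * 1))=13733 / 140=98.09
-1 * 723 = -723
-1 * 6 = -6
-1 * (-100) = 100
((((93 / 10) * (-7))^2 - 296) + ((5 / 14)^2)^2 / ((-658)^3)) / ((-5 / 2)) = -1078568056638342423 / 684021639112000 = -1576.80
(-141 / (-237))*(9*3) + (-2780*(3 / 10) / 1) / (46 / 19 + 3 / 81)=-32199309 / 99619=-323.22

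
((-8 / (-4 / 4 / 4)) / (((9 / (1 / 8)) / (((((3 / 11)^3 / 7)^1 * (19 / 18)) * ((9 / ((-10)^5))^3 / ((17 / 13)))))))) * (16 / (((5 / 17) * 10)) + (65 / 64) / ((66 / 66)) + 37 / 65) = -674622189 / 126711200000000000000000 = -0.00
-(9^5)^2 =-3486784401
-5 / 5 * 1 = -1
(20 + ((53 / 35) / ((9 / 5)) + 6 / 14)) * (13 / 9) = 17420 / 567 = 30.72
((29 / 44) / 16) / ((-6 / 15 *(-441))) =145 / 620928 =0.00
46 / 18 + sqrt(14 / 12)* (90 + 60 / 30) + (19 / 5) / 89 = 10406 / 4005 + 46* sqrt(42) / 3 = 101.97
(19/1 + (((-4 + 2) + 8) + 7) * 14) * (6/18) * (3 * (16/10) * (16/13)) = 25728/65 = 395.82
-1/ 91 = -0.01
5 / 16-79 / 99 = -769 / 1584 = -0.49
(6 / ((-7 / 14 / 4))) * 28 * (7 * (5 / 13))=-47040 / 13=-3618.46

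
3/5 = 0.60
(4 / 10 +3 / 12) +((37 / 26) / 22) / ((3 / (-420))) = -24041 / 2860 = -8.41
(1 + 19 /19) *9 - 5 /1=13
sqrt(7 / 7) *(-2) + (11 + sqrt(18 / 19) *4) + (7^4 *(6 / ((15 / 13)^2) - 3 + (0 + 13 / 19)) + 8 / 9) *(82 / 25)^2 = 56614.83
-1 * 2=-2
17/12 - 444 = -5311/12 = -442.58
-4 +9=5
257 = 257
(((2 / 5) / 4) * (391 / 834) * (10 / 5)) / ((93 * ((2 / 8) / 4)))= 3128 / 193905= 0.02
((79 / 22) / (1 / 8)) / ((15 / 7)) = 2212 / 165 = 13.41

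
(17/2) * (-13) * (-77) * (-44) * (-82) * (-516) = -15840512688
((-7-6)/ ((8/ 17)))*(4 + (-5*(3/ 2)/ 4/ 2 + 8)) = -39117/ 128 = -305.60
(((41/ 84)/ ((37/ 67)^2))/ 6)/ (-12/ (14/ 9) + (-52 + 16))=-184049/ 30161808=-0.01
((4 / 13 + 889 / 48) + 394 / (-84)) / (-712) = -0.02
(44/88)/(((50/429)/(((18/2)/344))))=3861/34400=0.11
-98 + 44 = -54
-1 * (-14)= 14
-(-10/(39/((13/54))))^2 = -25/6561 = -0.00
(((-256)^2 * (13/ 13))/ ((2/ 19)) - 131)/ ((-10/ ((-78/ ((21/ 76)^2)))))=2225683408/ 35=63590954.51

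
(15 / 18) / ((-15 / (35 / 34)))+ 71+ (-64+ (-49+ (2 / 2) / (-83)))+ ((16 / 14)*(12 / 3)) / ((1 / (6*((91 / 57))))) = 1660241 / 965124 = 1.72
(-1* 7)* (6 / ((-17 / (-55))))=-2310 / 17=-135.88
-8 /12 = -2 /3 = -0.67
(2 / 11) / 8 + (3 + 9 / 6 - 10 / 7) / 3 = 967 / 924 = 1.05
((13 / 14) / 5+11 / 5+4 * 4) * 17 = 21879 / 70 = 312.56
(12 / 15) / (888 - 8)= 0.00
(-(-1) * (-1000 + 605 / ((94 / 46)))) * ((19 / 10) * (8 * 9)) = -4526028 / 47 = -96298.47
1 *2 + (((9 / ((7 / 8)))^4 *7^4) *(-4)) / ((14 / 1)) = -53747698 / 7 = -7678242.57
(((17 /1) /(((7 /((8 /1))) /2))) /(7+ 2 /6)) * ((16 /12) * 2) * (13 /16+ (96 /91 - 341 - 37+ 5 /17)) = -37211012 /7007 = -5310.55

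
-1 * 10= -10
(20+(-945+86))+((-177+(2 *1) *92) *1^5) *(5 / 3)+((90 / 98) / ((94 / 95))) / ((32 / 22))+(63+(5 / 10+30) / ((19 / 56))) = -2830414903 / 4200672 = -673.80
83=83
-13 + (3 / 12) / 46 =-2391 / 184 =-12.99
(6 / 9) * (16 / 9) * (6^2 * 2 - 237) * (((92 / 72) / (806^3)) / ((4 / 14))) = -8855 / 5301516987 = -0.00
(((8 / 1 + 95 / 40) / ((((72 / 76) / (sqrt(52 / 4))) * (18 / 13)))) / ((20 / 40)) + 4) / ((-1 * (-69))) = 4 / 69 + 20501 * sqrt(13) / 89424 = 0.88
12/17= 0.71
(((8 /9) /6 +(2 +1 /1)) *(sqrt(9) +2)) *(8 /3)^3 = 217600 /729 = 298.49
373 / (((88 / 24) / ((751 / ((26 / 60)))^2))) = 568005407100 / 1859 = 305543521.84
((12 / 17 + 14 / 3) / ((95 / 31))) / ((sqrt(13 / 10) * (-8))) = -4247 * sqrt(130) / 251940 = -0.19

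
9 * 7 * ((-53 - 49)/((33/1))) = -2142/11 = -194.73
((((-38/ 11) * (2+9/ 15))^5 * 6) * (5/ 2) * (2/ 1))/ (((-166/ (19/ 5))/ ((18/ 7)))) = 30184369276261824/ 292408221875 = 103226.81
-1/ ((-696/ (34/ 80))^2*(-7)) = 289/ 5425459200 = 0.00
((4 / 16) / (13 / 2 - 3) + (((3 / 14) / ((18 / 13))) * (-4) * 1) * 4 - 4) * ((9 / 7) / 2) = -807 / 196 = -4.12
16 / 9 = 1.78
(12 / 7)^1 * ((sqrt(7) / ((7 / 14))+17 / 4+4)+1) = 24 * sqrt(7) / 7+111 / 7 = 24.93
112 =112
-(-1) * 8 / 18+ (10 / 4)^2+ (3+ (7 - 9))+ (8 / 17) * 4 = 5861 / 612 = 9.58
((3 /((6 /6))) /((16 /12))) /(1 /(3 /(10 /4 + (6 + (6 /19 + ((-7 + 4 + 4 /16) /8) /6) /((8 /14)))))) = 98496 /130633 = 0.75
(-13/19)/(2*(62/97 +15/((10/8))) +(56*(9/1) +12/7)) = -8827/6850336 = -0.00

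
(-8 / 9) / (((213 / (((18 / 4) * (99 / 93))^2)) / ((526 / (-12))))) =4.20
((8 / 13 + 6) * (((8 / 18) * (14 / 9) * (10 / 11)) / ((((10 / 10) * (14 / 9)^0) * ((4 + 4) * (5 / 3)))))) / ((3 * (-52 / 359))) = -108059 / 150579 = -0.72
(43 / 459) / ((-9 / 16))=-688 / 4131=-0.17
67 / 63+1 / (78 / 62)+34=29368 / 819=35.86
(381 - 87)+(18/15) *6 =301.20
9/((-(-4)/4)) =9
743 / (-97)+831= 79864 / 97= 823.34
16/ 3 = 5.33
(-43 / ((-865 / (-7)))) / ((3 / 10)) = -602 / 519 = -1.16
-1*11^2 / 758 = -121 / 758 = -0.16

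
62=62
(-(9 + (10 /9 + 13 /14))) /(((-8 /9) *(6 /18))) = 4173 /112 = 37.26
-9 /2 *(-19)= 171 /2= 85.50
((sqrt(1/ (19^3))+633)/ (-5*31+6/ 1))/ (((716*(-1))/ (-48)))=-7596/ 26671-12*sqrt(19)/ 9628231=-0.28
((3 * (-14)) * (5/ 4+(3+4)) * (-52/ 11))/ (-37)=-1638/ 37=-44.27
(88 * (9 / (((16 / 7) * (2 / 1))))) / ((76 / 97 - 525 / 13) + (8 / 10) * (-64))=-4369365 / 2290004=-1.91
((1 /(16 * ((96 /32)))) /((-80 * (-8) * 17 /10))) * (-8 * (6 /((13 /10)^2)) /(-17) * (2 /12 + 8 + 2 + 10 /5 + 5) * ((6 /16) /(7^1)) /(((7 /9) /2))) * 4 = 23175 /76582688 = 0.00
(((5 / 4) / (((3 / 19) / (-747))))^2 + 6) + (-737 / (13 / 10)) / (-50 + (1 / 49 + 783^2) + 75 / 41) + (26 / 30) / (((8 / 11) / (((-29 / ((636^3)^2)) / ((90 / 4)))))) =100056465697082325730593734424353950163 / 2861008588930944629614263091200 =34972445.06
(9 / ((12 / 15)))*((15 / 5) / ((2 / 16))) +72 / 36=272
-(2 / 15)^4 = -16 / 50625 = -0.00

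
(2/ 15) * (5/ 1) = 2/ 3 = 0.67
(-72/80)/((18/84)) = -21/5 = -4.20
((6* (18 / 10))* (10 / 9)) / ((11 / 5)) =60 / 11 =5.45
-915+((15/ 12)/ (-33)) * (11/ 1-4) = -120815/ 132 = -915.27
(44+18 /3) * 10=500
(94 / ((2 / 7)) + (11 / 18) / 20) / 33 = 118451 / 11880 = 9.97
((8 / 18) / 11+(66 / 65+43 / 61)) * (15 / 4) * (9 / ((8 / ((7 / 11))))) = 4.73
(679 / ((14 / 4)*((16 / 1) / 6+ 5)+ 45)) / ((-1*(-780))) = 679 / 56030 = 0.01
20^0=1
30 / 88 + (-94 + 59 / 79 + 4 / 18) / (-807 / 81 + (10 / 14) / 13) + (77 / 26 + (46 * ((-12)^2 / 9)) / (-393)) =1169338199105 / 108080568024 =10.82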